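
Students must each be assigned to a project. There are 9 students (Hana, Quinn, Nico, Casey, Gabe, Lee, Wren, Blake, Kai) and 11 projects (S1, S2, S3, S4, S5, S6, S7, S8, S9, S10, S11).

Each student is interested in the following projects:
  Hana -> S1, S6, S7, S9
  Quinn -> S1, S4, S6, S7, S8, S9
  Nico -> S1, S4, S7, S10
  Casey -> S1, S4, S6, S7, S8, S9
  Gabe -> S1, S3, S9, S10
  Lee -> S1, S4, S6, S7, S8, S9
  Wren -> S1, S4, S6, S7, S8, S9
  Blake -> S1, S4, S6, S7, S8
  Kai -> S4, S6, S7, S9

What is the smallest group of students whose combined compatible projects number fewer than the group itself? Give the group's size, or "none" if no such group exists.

Take S = {Hana, Quinn, Casey, Lee, Wren, Blake, Kai}. Its neighbourhood is {S1, S4, S6, S7, S8, S9}, so |N(S)| = 6 < |S| = 7.
Every subset of size less than 7 has at least as many neighbours as members, so 7 is the minimum.

7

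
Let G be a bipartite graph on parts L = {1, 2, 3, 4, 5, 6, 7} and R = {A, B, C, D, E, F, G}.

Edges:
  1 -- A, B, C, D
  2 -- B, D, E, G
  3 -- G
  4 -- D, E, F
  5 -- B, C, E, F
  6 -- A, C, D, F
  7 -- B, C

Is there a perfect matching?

For example, pair 1–A, 2–D, 3–G, 4–F, 5–E, 6–C, 7–B.
All 7 left vertices are covered.

Yes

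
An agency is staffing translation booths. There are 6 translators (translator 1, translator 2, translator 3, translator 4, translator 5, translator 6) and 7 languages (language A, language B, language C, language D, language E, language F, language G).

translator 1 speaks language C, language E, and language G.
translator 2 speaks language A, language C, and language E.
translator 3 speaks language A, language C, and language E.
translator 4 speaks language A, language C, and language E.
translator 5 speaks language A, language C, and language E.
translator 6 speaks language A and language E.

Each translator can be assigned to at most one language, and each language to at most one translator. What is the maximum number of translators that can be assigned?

For example, pair translator 1-language G, translator 2-language C, translator 3-language E, translator 4-language A.
The set {translator 2, translator 3, translator 4, translator 5, translator 6} has only 3 neighbours ({language A, language C, language E}), so by Hall's theorem at most 4 of the 6 translators can be matched.

4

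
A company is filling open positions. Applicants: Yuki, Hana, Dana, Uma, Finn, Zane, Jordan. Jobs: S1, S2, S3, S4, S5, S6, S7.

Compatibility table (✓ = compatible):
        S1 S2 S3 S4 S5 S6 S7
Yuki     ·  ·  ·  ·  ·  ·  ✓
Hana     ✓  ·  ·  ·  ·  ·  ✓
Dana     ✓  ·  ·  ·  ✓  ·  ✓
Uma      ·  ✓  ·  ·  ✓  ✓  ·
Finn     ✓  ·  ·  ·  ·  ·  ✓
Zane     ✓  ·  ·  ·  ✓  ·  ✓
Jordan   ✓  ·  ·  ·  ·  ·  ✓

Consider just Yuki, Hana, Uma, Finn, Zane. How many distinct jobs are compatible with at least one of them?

5

The union of neighbours of {Yuki, Hana, Uma, Finn, Zane} is {S1, S2, S5, S6, S7}, which has 5 elements.
Since |N(S)| = 5 ≥ |S| = 5, Hall's condition holds for this subset.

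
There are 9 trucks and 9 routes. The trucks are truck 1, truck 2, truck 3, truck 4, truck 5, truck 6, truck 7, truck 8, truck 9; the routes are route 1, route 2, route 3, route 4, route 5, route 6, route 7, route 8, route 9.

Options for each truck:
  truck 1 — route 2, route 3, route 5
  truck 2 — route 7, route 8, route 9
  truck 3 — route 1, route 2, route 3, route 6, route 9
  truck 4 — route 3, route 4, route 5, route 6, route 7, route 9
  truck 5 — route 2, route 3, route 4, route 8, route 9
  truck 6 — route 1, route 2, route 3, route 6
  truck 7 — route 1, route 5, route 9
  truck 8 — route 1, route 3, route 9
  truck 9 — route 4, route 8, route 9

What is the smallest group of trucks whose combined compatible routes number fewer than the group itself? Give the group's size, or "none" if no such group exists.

A matching saturating every truck exists, for instance truck 1→route 5, truck 2→route 7, truck 3→route 2, truck 4→route 4, truck 5→route 8, truck 6→route 6, truck 7→route 1, truck 8→route 3, truck 9→route 9.
By Hall's marriage theorem, this means |N(S)| ≥ |S| for every subset S, so no violating subset exists.

none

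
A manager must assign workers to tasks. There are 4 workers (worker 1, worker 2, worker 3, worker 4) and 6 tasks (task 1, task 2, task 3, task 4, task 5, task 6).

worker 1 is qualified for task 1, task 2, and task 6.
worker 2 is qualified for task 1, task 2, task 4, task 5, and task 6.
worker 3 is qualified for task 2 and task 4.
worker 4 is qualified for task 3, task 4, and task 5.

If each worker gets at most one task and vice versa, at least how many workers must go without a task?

0

A valid assignment of size 4: worker 1-task 1, worker 2-task 4, worker 3-task 2, worker 4-task 5.
This saturates every worker, so 4 is the maximum.
That matches 4 of the 4, leaving 0 unmatched; no matching can do better.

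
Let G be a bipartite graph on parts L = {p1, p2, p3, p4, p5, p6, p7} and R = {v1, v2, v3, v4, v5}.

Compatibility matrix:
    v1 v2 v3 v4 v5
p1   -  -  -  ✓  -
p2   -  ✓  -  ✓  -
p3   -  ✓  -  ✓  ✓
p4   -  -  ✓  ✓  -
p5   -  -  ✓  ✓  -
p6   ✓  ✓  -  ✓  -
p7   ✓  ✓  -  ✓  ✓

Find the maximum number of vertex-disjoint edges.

5

For example, pair p1→v4, p2→v2, p3→v5, p4→v3, p6→v1.
The set {p1, p2, p3, p4, p5, p6, p7} has only 5 neighbours ({v1, v2, v3, v4, v5}), so by Hall's theorem at most 5 of the 7 left vertices can be matched.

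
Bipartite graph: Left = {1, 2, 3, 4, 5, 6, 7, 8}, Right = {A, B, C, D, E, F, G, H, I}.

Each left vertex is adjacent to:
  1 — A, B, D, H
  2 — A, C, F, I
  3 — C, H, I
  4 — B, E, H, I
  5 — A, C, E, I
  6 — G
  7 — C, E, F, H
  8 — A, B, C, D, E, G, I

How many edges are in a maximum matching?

A valid assignment of size 8: 1-D, 2-F, 3-C, 4-B, 5-I, 6-G, 7-H, 8-A.
This saturates every left vertex, so 8 is the maximum.

8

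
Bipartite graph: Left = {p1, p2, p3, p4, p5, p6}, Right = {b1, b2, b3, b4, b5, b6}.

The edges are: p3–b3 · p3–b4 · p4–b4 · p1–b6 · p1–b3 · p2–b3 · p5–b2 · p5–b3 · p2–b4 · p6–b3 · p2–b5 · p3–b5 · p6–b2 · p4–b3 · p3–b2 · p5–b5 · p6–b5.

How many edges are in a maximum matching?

5

A valid assignment of size 5: p1-b6, p2-b5, p3-b2, p4-b4, p5-b3.
The set {p2, p3, p4, p5, p6} has only 4 neighbours ({b2, b3, b4, b5}), so by Hall's theorem at most 5 of the 6 left vertices can be matched.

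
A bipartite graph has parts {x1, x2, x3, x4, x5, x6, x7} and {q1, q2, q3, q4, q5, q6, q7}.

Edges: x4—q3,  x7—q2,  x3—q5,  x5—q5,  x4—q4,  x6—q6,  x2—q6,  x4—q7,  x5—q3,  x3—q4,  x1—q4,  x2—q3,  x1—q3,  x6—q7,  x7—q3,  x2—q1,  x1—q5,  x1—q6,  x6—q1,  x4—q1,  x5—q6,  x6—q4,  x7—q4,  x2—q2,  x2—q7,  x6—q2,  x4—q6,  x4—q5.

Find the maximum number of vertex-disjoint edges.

One maximum matching: x1-q3, x2-q1, x3-q4, x4-q7, x5-q5, x6-q6, x7-q2.
This saturates every left vertex, so 7 is the maximum.

7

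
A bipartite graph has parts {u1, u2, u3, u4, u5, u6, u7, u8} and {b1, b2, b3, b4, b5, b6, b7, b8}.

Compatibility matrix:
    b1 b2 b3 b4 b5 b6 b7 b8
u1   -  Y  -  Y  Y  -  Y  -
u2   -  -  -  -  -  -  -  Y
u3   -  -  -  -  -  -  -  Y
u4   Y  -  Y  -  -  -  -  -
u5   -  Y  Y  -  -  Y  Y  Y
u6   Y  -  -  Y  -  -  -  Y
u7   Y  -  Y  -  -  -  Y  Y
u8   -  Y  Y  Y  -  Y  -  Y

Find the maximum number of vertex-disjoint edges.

7

A valid assignment of size 7: u1–b5, u2–b8, u4–b1, u5–b7, u6–b4, u7–b3, u8–b6.
The set {u2, u3} has only 1 neighbour ({b8}), so by Hall's theorem at most 7 of the 8 left vertices can be matched.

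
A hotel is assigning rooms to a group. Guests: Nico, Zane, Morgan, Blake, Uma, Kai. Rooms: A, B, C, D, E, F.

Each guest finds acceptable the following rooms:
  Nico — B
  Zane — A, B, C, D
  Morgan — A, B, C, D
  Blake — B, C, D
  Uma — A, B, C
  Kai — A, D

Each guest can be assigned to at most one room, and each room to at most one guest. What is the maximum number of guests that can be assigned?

For example, pair Nico→B, Zane→A, Morgan→D, Blake→C.
The set {Nico, Zane, Morgan, Blake, Uma, Kai} has only 4 neighbours ({A, B, C, D}), so by Hall's theorem at most 4 of the 6 guests can be matched.

4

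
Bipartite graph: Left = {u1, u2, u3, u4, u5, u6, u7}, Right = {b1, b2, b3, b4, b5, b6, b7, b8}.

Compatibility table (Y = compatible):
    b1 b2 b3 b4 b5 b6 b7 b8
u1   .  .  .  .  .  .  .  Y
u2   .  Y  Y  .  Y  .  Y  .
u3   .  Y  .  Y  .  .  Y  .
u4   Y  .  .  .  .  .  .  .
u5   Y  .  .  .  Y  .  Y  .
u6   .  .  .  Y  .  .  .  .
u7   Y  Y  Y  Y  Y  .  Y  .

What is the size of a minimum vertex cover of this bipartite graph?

7

The 7 edges u1–b8, u2–b3, u3–b2, u4–b1, u5–b5, u6–b4, u7–b7 form a matching, so any vertex cover needs at least 7 vertices (one per matched edge).
Conversely {u1, u2, u3, u4, u5, u6, u7} meets every edge and has exactly 7 vertices, so 7 is optimal.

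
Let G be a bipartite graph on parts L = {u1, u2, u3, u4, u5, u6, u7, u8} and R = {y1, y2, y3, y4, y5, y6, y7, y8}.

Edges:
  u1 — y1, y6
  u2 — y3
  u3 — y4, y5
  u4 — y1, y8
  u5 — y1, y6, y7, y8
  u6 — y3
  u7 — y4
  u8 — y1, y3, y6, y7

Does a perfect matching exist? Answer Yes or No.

No

The set {u2, u6} has only 1 neighbour ({y3}), so by Hall's theorem at most 7 of the 8 left vertices can be matched.
Hence no matching covers every left vertex.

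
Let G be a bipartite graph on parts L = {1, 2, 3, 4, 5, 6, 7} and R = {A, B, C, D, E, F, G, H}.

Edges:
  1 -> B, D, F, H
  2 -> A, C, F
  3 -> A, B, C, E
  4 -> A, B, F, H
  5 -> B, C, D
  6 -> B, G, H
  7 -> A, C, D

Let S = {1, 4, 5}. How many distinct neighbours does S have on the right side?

The union of neighbours of {1, 4, 5} is {A, B, C, D, F, H}, which has 6 elements.
Since |N(S)| = 6 ≥ |S| = 3, Hall's condition holds for this subset.

6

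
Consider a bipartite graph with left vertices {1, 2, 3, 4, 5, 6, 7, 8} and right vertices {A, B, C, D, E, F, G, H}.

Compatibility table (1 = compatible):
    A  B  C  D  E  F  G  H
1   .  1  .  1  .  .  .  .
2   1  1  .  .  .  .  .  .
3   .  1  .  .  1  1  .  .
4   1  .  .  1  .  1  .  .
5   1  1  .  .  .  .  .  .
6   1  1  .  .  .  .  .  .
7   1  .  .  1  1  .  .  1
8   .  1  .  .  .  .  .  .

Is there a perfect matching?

No

The set {2, 5, 6, 8} has only 2 neighbours ({A, B}), so by Hall's theorem at most 6 of the 8 left vertices can be matched.
Hence no matching covers every left vertex.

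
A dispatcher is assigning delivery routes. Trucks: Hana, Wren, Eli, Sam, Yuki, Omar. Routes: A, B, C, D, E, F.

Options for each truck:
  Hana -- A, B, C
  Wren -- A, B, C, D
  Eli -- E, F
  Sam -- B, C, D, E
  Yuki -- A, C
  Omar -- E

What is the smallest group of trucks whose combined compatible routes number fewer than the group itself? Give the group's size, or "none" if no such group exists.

none

A matching saturating every truck exists, for instance Hana→A, Wren→D, Eli→F, Sam→B, Yuki→C, Omar→E.
By Hall's marriage theorem, this means |N(S)| ≥ |S| for every subset S, so no violating subset exists.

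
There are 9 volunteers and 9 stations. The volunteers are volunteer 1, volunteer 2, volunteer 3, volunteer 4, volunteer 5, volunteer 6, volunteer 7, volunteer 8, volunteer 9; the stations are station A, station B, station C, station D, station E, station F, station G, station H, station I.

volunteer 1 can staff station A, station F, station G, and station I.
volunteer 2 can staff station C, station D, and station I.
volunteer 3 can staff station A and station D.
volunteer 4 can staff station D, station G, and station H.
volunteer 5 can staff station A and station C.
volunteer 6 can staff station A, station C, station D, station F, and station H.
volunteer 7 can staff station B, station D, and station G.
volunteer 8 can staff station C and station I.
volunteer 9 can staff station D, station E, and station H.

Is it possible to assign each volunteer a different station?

Yes

One maximum matching: volunteer 1-station G, volunteer 2-station I, volunteer 3-station D, volunteer 4-station H, volunteer 5-station A, volunteer 6-station F, volunteer 7-station B, volunteer 8-station C, volunteer 9-station E.
All 9 volunteers are covered.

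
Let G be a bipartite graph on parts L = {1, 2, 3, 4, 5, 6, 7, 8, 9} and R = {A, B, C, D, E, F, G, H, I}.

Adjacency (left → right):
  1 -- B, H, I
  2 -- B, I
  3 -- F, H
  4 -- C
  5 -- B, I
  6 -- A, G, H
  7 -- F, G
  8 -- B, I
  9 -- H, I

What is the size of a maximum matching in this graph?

A valid assignment of size 7: 1-H, 2-I, 3-F, 4-C, 5-B, 6-A, 7-G.
The set {1, 2, 5, 8, 9} has only 3 neighbours ({B, H, I}), so by Hall's theorem at most 7 of the 9 left vertices can be matched.

7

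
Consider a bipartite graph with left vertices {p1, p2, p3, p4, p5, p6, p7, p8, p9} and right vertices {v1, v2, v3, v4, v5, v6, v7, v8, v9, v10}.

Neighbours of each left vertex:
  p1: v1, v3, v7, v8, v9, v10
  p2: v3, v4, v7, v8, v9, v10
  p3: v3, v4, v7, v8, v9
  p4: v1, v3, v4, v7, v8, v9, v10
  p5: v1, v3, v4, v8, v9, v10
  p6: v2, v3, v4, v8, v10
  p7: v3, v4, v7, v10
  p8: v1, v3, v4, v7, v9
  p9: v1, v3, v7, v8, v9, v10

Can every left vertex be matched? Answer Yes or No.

No

The set {p1, p2, p3, p4, p5, p7, p8, p9} has only 7 neighbours ({v1, v10, v3, v4, v7, v8, v9}), so by Hall's theorem at most 8 of the 9 left vertices can be matched.
Hence no matching covers every left vertex.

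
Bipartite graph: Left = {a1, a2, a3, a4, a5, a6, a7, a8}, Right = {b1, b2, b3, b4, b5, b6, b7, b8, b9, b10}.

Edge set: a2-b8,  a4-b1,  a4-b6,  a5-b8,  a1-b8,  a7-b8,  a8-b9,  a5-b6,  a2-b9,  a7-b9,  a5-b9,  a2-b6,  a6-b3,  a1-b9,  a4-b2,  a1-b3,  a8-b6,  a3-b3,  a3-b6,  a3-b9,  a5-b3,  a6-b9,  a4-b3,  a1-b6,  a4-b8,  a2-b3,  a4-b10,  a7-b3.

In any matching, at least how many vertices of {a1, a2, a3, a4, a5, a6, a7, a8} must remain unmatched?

One maximum matching: a1→b8, a2→b9, a3→b6, a4→b1, a5→b3.
The set {a1, a2, a3, a5, a6, a7, a8} has only 4 neighbours ({b3, b6, b8, b9}), so by Hall's theorem at most 5 of the 8 left vertices can be matched.
That matches 5 of the 8, leaving 3 unmatched; no matching can do better.

3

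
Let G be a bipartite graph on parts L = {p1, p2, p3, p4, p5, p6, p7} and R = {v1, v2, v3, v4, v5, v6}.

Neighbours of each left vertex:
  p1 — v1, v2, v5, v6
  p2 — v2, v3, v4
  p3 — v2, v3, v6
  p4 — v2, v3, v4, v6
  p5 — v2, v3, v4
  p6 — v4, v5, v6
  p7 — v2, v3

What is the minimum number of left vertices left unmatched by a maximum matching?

1

A valid assignment of size 6: p1-v1, p2-v4, p3-v3, p4-v6, p5-v2, p6-v5.
The set {p2, p3, p4, p5, p7} has only 4 neighbours ({v2, v3, v4, v6}), so by Hall's theorem at most 6 of the 7 left vertices can be matched.
That matches 6 of the 7, leaving 1 unmatched; no matching can do better.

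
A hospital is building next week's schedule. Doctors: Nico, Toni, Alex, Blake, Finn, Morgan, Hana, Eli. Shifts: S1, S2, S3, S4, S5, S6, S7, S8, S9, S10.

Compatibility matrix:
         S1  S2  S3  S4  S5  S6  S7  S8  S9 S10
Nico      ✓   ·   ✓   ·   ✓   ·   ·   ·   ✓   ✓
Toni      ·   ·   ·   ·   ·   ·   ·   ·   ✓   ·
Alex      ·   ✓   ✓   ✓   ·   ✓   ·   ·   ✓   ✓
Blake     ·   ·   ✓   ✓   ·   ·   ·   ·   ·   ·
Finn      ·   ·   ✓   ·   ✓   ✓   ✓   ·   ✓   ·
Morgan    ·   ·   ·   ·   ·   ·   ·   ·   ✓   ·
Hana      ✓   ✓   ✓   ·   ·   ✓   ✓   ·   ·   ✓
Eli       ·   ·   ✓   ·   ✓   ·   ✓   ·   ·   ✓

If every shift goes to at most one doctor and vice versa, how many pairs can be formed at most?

7

A valid assignment of size 7: Nico→S3, Toni→S9, Alex→S6, Blake→S4, Finn→S7, Hana→S2, Eli→S10.
The set {Toni, Morgan} has only 1 neighbour ({S9}), so by Hall's theorem at most 7 of the 8 doctors can be matched.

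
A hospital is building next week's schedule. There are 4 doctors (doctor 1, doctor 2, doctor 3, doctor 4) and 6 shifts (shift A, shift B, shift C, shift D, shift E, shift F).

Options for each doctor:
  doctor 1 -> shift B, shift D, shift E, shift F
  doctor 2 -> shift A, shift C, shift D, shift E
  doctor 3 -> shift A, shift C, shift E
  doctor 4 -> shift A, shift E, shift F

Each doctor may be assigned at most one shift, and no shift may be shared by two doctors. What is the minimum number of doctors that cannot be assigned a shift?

One maximum matching: doctor 1–shift B, doctor 2–shift D, doctor 3–shift A, doctor 4–shift E.
All 4 doctors are matched, so no larger matching exists.
That matches 4 of the 4, leaving 0 unmatched; no matching can do better.

0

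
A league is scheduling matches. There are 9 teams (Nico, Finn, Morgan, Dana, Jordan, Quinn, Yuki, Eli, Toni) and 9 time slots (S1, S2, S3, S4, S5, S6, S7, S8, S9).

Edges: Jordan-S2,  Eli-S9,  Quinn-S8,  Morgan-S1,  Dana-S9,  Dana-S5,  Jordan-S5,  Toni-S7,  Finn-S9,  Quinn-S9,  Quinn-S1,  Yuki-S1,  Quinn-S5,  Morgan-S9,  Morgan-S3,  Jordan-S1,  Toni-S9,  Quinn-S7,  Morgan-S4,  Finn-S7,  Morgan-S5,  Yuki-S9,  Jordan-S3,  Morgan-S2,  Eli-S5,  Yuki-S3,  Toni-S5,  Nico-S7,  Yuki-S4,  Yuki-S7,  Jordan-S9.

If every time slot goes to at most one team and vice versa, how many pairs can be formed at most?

7

One maximum matching: Nico–S7, Finn–S9, Morgan–S2, Dana–S5, Jordan–S1, Quinn–S8, Yuki–S3.
The set {Nico, Finn, Dana, Eli, Toni} has only 3 neighbours ({S5, S7, S9}), so by Hall's theorem at most 7 of the 9 teams can be matched.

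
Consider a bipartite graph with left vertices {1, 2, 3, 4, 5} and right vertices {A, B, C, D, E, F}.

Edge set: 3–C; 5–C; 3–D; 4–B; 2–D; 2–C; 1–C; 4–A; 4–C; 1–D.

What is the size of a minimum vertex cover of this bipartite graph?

{4, C, D} is a vertex cover of size 3: every edge has an endpoint in this set.
No smaller cover exists because 1–D, 2–C, 4–B is a matching of size 3, and a cover must include an endpoint of each of these disjoint edges (König's theorem).

3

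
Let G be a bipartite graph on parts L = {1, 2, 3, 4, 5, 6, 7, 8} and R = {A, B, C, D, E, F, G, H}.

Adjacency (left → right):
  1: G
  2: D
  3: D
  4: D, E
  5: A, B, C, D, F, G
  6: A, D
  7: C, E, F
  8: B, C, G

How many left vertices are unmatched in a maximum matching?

One maximum matching: 1-G, 2-D, 4-E, 5-F, 6-A, 7-C, 8-B.
The set {2, 3} has only 1 neighbour ({D}), so by Hall's theorem at most 7 of the 8 left vertices can be matched.
That matches 7 of the 8, leaving 1 unmatched; no matching can do better.

1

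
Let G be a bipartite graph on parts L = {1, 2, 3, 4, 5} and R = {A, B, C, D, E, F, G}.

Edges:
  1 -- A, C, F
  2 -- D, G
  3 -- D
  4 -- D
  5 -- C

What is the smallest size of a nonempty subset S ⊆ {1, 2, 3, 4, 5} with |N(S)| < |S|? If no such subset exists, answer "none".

Take S = {3, 4}. Its neighbourhood is {D}, so |N(S)| = 1 < |S| = 2.
No single vertex violates Hall's condition since each has at least one neighbour, so 2 is the minimum.

2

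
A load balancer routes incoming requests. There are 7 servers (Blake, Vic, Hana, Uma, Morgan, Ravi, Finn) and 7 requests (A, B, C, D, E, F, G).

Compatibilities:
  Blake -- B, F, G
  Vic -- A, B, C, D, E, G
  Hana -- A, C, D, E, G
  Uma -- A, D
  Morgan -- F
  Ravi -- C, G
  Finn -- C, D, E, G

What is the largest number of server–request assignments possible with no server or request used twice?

For example, pair Blake→B, Vic→A, Hana→G, Uma→D, Morgan→F, Ravi→C, Finn→E.
All 7 servers are matched, so no larger matching exists.

7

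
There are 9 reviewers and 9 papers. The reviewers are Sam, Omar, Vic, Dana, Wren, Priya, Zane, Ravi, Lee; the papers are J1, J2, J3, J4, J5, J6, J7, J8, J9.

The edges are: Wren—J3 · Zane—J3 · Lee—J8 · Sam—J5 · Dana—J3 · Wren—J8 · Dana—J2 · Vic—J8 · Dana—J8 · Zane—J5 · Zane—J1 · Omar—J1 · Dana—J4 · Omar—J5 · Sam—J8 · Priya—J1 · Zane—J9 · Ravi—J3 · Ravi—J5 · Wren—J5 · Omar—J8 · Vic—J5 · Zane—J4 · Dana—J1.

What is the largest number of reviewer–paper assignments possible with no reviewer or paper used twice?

One maximum matching: Sam→J5, Omar→J1, Vic→J8, Dana→J2, Wren→J3, Zane→J9.
The set {Sam, Omar, Vic, Wren, Priya, Ravi, Lee} has only 4 neighbours ({J1, J3, J5, J8}), so by Hall's theorem at most 6 of the 9 reviewers can be matched.

6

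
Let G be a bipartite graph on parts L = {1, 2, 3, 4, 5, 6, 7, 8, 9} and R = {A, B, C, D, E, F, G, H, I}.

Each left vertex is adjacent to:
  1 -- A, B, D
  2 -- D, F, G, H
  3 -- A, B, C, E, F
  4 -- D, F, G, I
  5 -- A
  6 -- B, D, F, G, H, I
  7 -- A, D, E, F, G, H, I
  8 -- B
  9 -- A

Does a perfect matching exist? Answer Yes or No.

No

The set {5, 9} has only 1 neighbour ({A}), so by Hall's theorem at most 8 of the 9 left vertices can be matched.
Hence no matching covers every left vertex.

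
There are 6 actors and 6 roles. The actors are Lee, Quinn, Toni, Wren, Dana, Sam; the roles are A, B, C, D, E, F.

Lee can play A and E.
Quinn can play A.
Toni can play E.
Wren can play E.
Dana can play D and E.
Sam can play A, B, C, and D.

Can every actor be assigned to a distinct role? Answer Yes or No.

No

The set {Lee, Quinn, Toni, Wren} has only 2 neighbours ({A, E}), so by Hall's theorem at most 4 of the 6 actors can be matched.
Hence no matching covers every actor.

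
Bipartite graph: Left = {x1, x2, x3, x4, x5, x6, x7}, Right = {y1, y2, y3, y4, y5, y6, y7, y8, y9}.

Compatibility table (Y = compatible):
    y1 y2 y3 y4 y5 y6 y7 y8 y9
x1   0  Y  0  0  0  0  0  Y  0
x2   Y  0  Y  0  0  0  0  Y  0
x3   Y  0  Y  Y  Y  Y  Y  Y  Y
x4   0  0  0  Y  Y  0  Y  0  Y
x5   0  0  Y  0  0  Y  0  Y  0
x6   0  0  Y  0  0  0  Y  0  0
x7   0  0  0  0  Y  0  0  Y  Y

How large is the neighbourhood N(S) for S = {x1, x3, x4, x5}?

The union of neighbours of {x1, x3, x4, x5} is {y1, y2, y3, y4, y5, y6, y7, y8, y9}, which has 9 elements.
Since |N(S)| = 9 ≥ |S| = 4, Hall's condition holds for this subset.

9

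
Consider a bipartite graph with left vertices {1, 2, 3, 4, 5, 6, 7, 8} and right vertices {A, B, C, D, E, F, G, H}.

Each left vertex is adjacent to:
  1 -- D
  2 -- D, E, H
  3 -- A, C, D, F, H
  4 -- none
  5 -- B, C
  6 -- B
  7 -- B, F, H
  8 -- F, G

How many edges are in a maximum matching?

7

A valid assignment of size 7: 1→D, 2→E, 3→A, 5→C, 6→B, 7→H, 8→F.
The set {4} has only 0 neighbours (∅), so by Hall's theorem at most 7 of the 8 left vertices can be matched.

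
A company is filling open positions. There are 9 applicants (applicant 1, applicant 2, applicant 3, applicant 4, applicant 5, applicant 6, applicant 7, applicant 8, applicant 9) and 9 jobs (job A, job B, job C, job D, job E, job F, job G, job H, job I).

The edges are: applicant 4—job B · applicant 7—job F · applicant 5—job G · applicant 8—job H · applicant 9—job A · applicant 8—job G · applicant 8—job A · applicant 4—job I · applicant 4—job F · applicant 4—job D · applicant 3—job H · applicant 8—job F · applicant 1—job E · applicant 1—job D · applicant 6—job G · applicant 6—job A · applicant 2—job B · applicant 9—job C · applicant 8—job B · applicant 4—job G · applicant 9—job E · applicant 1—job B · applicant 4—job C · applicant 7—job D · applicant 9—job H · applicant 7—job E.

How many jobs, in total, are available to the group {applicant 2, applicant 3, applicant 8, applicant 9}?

7

The union of neighbours of {applicant 2, applicant 3, applicant 8, applicant 9} is {job A, job B, job C, job E, job F, job G, job H}, which has 7 elements.
Since |N(S)| = 7 ≥ |S| = 4, Hall's condition holds for this subset.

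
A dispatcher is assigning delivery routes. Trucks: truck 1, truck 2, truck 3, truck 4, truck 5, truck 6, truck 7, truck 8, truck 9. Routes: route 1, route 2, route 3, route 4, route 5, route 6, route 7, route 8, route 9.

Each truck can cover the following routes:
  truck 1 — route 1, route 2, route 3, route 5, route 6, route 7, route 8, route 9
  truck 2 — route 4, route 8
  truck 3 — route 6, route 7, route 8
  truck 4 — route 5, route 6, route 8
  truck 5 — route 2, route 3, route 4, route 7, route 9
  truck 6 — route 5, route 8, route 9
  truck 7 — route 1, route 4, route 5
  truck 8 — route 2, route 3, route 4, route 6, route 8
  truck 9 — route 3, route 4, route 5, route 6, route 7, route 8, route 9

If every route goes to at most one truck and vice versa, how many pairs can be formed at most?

9

One maximum matching: truck 1-route 9, truck 2-route 8, truck 3-route 7, truck 4-route 6, truck 5-route 2, truck 6-route 5, truck 7-route 1, truck 8-route 3, truck 9-route 4.
All 9 trucks are matched, so no larger matching exists.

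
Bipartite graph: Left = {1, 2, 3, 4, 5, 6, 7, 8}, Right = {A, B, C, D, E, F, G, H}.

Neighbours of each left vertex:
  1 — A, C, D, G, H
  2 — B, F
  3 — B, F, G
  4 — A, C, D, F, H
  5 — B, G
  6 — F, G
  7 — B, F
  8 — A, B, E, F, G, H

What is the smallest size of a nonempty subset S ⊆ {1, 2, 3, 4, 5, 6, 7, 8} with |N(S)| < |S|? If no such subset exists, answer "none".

Take S = {2, 3, 5, 6}. Its neighbourhood is {B, F, G}, so |N(S)| = 3 < |S| = 4.
Every subset of size less than 4 has at least as many neighbours as members, so 4 is the minimum.

4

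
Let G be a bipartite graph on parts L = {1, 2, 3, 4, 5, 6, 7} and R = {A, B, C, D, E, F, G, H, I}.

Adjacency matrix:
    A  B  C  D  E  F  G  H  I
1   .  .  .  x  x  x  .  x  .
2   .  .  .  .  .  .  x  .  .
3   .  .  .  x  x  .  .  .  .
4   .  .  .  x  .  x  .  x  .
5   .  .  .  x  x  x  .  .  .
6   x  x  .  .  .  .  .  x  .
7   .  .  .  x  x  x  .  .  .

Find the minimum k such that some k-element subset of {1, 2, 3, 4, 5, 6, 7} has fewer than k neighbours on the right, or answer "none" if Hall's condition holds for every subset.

5

Take S = {1, 3, 4, 5, 7}. Its neighbourhood is {D, E, F, H}, so |N(S)| = 4 < |S| = 5.
Every subset of size less than 5 has at least as many neighbours as members, so 5 is the minimum.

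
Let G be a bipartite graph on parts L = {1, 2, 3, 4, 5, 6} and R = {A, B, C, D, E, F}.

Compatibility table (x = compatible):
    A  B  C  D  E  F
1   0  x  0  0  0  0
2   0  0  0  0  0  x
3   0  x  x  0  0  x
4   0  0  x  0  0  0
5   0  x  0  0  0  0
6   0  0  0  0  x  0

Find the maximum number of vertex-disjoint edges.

4

One maximum matching: 1→B, 2→F, 3→C, 6→E.
The set {1, 2, 3, 4, 5} has only 3 neighbours ({B, C, F}), so by Hall's theorem at most 4 of the 6 left vertices can be matched.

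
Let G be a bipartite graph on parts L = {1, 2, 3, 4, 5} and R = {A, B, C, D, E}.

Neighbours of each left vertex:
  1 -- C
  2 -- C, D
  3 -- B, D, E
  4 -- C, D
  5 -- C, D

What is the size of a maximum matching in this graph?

One maximum matching: 1→C, 2→D, 3→B.
The set {1, 2, 4, 5} has only 2 neighbours ({C, D}), so by Hall's theorem at most 3 of the 5 left vertices can be matched.

3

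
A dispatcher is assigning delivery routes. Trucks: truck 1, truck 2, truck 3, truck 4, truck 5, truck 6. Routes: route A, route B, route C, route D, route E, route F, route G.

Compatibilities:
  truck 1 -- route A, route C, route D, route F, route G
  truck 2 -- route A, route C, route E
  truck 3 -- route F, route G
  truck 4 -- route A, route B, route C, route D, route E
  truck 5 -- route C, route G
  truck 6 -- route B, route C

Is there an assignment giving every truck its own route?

Yes

For example, pair truck 1-route D, truck 2-route C, truck 3-route F, truck 4-route E, truck 5-route G, truck 6-route B.
Every truck is matched, so this matching saturates all of them.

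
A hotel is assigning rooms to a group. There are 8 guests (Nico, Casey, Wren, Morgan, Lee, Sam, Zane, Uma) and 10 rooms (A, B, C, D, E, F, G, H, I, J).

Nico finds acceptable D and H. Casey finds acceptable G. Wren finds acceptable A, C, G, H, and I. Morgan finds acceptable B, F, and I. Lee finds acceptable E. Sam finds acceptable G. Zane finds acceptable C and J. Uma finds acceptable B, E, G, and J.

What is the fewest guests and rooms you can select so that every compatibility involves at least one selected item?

The 7 edges Nico–D, Casey–G, Wren–A, Morgan–F, Lee–E, Zane–J, Uma–B form a matching, so any vertex cover needs at least 7 vertices (one per matched edge).
Conversely {Nico, Wren, Morgan, Lee, Zane, Uma, G} meets every edge and has exactly 7 vertices, so 7 is optimal.

7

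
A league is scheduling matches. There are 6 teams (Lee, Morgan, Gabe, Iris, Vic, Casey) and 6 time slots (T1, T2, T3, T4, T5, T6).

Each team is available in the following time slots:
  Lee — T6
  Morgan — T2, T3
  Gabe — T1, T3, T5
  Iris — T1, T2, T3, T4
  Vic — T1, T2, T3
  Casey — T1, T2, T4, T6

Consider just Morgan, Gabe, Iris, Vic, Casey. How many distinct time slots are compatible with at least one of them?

6

The union of neighbours of {Morgan, Gabe, Iris, Vic, Casey} is {T1, T2, T3, T4, T5, T6}, which has 6 elements.
Since |N(S)| = 6 ≥ |S| = 5, Hall's condition holds for this subset.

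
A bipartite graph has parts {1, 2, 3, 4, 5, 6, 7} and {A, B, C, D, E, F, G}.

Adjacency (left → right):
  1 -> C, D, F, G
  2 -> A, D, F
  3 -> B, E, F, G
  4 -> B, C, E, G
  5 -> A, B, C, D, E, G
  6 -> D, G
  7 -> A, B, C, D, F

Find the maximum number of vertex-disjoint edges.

One maximum matching: 1-C, 2-F, 3-E, 4-B, 5-G, 6-D, 7-A.
All 7 left vertices are matched, so no larger matching exists.

7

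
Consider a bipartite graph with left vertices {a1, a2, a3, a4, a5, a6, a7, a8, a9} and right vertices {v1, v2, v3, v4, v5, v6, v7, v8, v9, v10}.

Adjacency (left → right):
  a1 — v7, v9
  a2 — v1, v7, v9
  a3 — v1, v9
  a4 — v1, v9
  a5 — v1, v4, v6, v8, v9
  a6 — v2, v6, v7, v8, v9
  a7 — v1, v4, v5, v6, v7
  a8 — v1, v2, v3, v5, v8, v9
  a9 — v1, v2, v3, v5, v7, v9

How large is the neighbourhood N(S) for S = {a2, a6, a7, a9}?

The union of neighbours of {a2, a6, a7, a9} is {v1, v2, v3, v4, v5, v6, v7, v8, v9}, which has 9 elements.
Since |N(S)| = 9 ≥ |S| = 4, Hall's condition holds for this subset.

9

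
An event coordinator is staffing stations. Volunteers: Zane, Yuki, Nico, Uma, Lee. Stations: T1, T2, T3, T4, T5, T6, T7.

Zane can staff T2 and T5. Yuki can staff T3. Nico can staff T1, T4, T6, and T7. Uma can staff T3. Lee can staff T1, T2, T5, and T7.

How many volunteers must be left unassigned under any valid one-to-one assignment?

1

For example, pair Zane→T5, Yuki→T3, Nico→T6, Lee→T7.
The set {Yuki, Uma} has only 1 neighbour ({T3}), so by Hall's theorem at most 4 of the 5 volunteers can be matched.
That matches 4 of the 5, leaving 1 unmatched; no matching can do better.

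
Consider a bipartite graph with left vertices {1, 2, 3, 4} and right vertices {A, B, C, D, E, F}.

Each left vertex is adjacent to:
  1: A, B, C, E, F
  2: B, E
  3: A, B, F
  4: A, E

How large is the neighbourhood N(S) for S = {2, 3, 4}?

The union of neighbours of {2, 3, 4} is {A, B, E, F}, which has 4 elements.
Since |N(S)| = 4 ≥ |S| = 3, Hall's condition holds for this subset.

4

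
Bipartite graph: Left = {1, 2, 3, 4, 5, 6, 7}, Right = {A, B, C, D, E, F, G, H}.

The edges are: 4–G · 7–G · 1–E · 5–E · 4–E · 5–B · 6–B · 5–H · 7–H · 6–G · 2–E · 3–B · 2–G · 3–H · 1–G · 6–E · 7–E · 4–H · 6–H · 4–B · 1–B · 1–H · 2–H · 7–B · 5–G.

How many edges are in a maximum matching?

One maximum matching: 1–E, 2–G, 3–H, 4–B.
The set {1, 2, 3, 4, 5, 6, 7} has only 4 neighbours ({B, E, G, H}), so by Hall's theorem at most 4 of the 7 left vertices can be matched.

4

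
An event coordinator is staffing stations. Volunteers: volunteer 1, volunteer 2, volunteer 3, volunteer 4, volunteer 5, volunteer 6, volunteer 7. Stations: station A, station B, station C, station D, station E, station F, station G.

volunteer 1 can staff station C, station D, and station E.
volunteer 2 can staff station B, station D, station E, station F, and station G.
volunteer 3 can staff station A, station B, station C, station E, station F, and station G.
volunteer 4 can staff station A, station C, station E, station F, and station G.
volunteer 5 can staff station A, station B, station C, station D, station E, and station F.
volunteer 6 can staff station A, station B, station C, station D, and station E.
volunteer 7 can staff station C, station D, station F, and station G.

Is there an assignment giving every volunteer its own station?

For example, pair volunteer 1–station E, volunteer 2–station F, volunteer 3–station G, volunteer 4–station A, volunteer 5–station B, volunteer 6–station C, volunteer 7–station D.
Every volunteer is matched, so this is a perfect matching.

Yes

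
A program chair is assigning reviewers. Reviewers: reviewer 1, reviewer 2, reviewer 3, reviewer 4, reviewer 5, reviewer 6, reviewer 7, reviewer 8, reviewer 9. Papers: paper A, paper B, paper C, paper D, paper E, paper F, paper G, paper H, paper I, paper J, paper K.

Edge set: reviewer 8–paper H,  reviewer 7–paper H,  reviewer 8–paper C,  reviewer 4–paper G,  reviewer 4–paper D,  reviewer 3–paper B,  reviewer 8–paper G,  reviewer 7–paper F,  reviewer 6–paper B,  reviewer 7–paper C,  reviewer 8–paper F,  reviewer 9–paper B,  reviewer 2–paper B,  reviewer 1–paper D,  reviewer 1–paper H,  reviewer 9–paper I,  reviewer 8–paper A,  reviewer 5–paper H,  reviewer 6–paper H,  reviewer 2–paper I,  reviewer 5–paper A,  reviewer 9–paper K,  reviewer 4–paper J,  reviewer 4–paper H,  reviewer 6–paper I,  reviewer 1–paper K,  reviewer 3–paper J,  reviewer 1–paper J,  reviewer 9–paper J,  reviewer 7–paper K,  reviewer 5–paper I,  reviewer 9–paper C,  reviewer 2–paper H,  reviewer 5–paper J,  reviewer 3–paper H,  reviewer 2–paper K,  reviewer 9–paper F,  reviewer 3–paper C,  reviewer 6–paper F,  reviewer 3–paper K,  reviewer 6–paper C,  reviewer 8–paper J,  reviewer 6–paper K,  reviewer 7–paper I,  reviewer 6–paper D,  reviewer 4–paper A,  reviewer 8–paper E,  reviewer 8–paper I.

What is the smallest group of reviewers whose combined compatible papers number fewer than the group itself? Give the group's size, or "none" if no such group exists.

none

A matching saturating every reviewer exists, for instance reviewer 1→paper D, reviewer 2→paper H, reviewer 3→paper C, reviewer 4→paper J, reviewer 5→paper A, reviewer 6→paper B, reviewer 7→paper K, reviewer 8→paper G, reviewer 9→paper I.
By Hall's marriage theorem, this means |N(S)| ≥ |S| for every subset S, so no violating subset exists.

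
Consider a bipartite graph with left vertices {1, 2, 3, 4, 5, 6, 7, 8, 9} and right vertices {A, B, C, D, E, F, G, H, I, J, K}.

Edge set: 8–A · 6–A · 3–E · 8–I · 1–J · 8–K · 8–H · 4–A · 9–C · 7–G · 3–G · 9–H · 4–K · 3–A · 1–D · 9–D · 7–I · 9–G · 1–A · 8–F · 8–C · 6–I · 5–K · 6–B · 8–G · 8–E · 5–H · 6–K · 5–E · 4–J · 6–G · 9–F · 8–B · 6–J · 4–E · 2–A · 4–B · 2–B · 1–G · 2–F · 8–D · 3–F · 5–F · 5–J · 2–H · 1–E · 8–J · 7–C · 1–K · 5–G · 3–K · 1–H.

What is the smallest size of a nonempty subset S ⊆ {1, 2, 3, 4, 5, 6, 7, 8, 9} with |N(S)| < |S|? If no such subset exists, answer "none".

none

A matching saturating every left vertex exists, for instance 1→H, 2→F, 3→K, 4→B, 5→E, 6→J, 7→C, 8→A, 9→G.
By Hall's marriage theorem, this means |N(S)| ≥ |S| for every subset S, so no violating subset exists.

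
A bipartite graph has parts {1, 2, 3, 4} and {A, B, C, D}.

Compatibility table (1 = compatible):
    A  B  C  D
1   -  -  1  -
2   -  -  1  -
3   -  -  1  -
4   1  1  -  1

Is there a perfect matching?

No

The set {1, 2, 3} has only 1 neighbour ({C}), so by Hall's theorem at most 2 of the 4 left vertices can be matched.
Hence no matching covers every left vertex.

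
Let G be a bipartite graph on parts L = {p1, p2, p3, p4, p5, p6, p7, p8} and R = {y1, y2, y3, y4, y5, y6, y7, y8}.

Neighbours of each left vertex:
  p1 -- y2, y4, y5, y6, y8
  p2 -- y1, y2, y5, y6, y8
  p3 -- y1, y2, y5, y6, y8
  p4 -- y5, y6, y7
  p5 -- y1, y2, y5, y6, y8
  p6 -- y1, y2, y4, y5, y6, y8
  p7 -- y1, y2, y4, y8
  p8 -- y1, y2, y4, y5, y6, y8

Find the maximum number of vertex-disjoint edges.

A valid assignment of size 7: p1–y8, p2–y5, p3–y2, p4–y7, p5–y6, p6–y4, p7–y1.
The set {p1, p2, p3, p5, p6, p7, p8} has only 6 neighbours ({y1, y2, y4, y5, y6, y8}), so by Hall's theorem at most 7 of the 8 left vertices can be matched.

7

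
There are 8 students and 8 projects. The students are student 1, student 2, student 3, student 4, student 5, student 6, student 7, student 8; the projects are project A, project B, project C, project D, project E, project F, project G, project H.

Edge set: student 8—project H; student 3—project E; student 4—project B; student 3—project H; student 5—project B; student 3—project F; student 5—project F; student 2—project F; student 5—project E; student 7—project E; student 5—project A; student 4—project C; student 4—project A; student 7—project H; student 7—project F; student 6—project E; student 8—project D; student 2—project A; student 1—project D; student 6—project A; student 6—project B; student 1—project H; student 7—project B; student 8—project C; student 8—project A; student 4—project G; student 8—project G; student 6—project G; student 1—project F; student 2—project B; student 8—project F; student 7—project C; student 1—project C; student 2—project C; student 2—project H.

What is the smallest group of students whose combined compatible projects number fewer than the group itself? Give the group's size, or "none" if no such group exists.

none

A matching saturating every student exists, for instance student 1→project D, student 2→project C, student 3→project E, student 4→project G, student 5→project B, student 6→project A, student 7→project F, student 8→project H.
By Hall's marriage theorem, this means |N(S)| ≥ |S| for every subset S, so no violating subset exists.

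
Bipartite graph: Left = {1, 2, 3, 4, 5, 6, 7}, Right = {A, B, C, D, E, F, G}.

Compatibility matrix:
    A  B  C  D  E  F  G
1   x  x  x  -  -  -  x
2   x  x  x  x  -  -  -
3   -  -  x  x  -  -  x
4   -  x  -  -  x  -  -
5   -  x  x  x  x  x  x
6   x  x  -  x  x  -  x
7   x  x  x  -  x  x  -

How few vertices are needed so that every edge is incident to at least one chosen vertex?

7

The 7 edges 1–C, 2–B, 3–D, 4–E, 5–F, 6–G, 7–A form a matching, so any vertex cover needs at least 7 vertices (one per matched edge).
Conversely {1, 2, 3, 4, 5, 6, 7} meets every edge and has exactly 7 vertices, so 7 is optimal.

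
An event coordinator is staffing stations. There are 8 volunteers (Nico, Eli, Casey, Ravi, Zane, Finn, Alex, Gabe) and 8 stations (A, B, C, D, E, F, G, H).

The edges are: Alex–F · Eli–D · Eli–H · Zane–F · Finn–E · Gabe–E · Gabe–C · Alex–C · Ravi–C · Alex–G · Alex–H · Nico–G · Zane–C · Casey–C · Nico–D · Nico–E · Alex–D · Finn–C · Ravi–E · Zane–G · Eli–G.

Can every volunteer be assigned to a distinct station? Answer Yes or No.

The set {Casey, Ravi, Finn, Gabe} has only 2 neighbours ({C, E}), so by Hall's theorem at most 6 of the 8 volunteers can be matched.
Hence no matching covers every volunteer.

No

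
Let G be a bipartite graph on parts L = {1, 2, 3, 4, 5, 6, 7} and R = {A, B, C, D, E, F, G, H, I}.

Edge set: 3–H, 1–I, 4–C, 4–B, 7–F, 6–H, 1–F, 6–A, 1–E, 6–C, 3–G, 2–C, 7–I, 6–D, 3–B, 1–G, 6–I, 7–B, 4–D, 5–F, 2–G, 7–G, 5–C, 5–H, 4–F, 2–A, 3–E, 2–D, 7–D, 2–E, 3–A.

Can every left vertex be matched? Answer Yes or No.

For example, pair 1→F, 2→A, 3→E, 4→B, 5→C, 6→H, 7→G.
Every left vertex is matched, so this matching saturates all of them.

Yes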